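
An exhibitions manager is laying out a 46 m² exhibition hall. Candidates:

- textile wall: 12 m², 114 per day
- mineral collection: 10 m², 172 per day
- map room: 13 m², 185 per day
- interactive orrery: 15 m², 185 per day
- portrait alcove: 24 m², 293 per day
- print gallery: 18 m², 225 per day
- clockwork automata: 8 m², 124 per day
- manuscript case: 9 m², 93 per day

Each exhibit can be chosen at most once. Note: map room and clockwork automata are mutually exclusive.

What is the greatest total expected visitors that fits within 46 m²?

Density check — mineral collection 17.20, clockwork automata 15.50, map room 14.23 are the best per m².
Mineral collection + print gallery + clockwork automata + manuscript case uses 45 of the 46 m² and totals 614.
The closest alternative, map room + interactive orrery + print gallery, reaches only 595.

614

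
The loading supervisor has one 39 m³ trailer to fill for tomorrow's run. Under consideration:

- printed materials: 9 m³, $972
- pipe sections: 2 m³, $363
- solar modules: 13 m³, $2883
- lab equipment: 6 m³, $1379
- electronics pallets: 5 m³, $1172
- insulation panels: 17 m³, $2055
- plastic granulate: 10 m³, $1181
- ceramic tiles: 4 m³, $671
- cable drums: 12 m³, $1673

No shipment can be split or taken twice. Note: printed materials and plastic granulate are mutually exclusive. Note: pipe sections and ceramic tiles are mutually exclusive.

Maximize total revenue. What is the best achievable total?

7470

Taking pipe sections + solar modules + lab equipment + electronics pallets + cable drums: 38 m³ used, 7470 in revenue.
An exhaustive check of the 512 subsets confirms 7470.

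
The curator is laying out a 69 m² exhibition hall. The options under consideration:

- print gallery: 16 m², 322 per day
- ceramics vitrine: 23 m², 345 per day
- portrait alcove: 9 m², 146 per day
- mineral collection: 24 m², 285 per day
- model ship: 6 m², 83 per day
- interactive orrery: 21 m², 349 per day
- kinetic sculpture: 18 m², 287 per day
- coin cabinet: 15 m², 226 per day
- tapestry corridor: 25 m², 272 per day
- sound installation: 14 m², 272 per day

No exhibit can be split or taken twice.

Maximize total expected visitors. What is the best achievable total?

Ranking by ratio (expected visitors/m²): print gallery 20.12, sound installation 19.43, interactive orrery 16.62.
Filling by ratio: print gallery + portrait alcove + model ship + interactive orrery + sound installation for 1172, with 3 m² left unused.
The 15 m² tied up in portrait alcove and model ship is better spent on kinetic sculpture — total rises to 1230 (69 m²).

1230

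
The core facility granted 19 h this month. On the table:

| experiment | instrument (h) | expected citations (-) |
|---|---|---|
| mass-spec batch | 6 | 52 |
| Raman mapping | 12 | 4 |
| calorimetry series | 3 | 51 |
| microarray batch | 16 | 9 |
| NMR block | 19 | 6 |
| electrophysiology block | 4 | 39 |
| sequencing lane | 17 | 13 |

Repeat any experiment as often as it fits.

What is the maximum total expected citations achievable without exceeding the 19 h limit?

6×calorimetry series uses 18 of the 19 h and totals 306.
That's the maximum — no swap from here does better than 306.

306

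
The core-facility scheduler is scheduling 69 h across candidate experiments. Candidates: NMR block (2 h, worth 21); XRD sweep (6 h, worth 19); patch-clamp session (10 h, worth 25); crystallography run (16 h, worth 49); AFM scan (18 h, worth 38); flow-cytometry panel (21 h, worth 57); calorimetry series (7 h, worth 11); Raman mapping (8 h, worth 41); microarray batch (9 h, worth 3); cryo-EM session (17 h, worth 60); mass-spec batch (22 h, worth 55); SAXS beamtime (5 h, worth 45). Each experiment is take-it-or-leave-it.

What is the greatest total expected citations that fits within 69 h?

273

A density-first pass picks NMR block + XRD sweep + patch-clamp session + crystallography run + Raman mapping + cryo-EM session + SAXS beamtime — 260 at 64 h.
Replace XRD sweep and patch-clamp session with flow-cytometry panel: the trade gains 13 net, giving 273 at 69 h.
Nothing else within 69 h beats 273.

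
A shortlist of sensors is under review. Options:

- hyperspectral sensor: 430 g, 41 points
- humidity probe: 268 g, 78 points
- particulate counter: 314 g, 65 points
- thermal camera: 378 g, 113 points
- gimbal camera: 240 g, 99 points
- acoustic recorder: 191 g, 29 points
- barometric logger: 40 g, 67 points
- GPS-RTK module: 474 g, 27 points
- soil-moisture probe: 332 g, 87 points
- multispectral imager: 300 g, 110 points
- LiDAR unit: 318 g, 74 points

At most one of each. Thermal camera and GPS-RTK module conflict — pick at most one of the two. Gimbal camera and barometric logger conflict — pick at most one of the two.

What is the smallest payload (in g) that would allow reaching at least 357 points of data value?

986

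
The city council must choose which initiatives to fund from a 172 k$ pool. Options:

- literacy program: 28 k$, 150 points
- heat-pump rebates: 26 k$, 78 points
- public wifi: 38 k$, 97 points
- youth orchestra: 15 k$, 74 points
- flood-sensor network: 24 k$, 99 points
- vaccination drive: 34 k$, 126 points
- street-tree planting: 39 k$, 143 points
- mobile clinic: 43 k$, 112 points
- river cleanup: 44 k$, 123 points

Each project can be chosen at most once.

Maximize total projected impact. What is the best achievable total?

Best packing: literacy program + heat-pump rebates + youth orchestra + flood-sensor network + vaccination drive + street-tree planting — 166 k$, 670 total.
Runner-up literacy program + heat-pump rebates + youth orchestra + flood-sensor network + vaccination drive + river cleanup tops out at 650.

670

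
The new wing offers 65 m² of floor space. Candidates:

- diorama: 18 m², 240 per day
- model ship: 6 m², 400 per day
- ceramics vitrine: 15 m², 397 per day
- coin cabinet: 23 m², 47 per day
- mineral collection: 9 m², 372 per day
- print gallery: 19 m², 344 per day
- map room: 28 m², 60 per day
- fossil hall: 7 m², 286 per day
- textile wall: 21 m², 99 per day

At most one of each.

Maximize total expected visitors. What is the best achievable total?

Model ship + ceramics vitrine + mineral collection + print gallery + fossil hall uses 56 of the 65 m² and totals 1799.

1799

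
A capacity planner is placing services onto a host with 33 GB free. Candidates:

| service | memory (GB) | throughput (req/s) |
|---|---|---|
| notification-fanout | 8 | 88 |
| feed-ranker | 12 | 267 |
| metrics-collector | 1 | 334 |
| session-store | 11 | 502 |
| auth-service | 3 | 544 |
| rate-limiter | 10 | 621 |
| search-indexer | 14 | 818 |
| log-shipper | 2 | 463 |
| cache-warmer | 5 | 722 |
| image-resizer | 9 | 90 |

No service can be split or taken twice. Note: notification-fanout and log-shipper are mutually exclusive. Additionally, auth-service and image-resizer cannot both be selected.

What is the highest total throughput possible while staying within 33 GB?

3186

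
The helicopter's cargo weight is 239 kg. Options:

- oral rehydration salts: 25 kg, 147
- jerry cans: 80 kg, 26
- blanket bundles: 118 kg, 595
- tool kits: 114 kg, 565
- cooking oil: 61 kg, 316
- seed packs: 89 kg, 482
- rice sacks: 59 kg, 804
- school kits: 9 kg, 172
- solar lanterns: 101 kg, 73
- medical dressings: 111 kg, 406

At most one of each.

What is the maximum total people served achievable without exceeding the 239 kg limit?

1774

Filling by ratio: oral rehydration salts + seed packs + rice sacks + school kits for 1605, with 57 kg left unused.
The 25 kg tied up in oral rehydration salts is better spent on cooking oil — total rises to 1774 (218 kg).
An exhaustive check of the 1024 subsets confirms 1774.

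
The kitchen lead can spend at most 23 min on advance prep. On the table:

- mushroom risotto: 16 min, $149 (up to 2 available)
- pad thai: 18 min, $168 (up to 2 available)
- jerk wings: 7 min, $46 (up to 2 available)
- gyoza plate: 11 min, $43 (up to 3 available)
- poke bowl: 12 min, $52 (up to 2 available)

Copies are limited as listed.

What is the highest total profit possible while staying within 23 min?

The ratio heuristic lands on pad thai (168) but leaves 5 min idle.
The 18 min tied up in pad thai is better spent on mushroom risotto + jerk wings — total rises to 195 (23 min).
No other feasible combination exceeds 195.

195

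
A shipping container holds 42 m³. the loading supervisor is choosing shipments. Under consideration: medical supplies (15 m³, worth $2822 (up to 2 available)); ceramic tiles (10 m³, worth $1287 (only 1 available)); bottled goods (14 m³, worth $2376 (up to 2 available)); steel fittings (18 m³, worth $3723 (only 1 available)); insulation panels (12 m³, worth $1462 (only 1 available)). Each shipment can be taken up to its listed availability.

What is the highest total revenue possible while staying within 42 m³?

7386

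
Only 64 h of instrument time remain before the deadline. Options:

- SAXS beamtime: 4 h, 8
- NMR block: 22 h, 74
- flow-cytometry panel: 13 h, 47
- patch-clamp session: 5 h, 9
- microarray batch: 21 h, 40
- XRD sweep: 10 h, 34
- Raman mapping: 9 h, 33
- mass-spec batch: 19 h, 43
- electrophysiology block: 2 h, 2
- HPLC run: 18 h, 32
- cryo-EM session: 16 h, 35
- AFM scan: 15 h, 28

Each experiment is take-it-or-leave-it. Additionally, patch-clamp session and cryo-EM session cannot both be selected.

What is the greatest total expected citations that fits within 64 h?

Density check — Raman mapping 3.67, flow-cytometry panel 3.62, XRD sweep 3.40, NMR block 3.36 are the best per h.
The ratio ordering already packs tightly: SAXS beamtime + NMR block + flow-cytometry panel + patch-clamp session + XRD sweep + Raman mapping, 63 h, 205.
Runner-up NMR block + flow-cytometry panel + patch-clamp session + XRD sweep + Raman mapping + electrophysiology block tops out at 199.

205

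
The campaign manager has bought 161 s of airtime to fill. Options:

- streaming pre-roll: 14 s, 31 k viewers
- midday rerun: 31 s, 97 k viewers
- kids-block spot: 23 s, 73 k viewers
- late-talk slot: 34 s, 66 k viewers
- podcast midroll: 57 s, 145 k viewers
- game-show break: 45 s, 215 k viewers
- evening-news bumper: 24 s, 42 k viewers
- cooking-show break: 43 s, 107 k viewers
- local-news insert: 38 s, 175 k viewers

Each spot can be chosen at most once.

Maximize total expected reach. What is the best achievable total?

Greedy by ratio would take streaming pre-roll + midday rerun + kids-block spot + game-show break + local-news insert: 151 s used, total 591.
Replace streaming pre-roll with evening-news bumper: the trade gains 11 net, giving 602 at 161 s.
Runner-up midday rerun + game-show break + cooking-show break + local-news insert tops out at 594.

602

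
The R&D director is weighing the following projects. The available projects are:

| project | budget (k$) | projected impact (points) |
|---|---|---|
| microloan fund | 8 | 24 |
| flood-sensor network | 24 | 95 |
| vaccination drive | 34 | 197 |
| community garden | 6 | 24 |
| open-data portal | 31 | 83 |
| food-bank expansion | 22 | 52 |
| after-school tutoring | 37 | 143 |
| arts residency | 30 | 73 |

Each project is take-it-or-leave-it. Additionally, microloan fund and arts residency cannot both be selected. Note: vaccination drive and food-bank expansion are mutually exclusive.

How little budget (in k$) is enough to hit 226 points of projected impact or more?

Need the lightest bundle worth ≥ 226.
Taking microloan fund + vaccination drive + community garden gives 245 (≥ 226) for 48 k$.
Any bundle with less than 48 k$ falls short of 226.

48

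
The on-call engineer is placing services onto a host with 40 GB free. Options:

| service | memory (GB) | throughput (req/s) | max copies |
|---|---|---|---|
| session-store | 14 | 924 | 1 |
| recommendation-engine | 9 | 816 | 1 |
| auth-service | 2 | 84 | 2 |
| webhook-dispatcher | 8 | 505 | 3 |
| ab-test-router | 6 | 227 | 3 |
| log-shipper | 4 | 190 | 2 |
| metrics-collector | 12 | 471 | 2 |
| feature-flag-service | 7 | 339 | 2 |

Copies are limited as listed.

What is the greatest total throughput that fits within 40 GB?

2750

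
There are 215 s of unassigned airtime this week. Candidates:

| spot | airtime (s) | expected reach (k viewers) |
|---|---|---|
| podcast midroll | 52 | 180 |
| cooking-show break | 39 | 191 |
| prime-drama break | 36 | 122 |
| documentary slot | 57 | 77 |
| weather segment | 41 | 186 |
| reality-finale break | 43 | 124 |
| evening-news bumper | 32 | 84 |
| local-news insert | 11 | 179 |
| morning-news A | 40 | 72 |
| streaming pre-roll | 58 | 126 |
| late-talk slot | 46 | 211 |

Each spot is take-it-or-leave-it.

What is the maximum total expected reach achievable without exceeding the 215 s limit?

Filling by ratio: podcast midroll + cooking-show break + weather segment + local-news insert + late-talk slot for 947, with 26 s left unused.
Dropping podcast midroll frees 52 s; slotting in reality-finale break + evening-news bumper (75 s) lifts the total to 975 at 212 s.

975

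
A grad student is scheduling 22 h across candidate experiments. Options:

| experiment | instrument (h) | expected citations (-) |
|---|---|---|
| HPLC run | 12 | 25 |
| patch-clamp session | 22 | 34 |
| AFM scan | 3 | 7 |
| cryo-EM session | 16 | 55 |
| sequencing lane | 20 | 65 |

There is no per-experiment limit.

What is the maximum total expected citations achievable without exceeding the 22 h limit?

69

Best packing: 2×AFM scan + cryo-EM session — 22 h, 69 total.
Nothing else within 22 h beats 69.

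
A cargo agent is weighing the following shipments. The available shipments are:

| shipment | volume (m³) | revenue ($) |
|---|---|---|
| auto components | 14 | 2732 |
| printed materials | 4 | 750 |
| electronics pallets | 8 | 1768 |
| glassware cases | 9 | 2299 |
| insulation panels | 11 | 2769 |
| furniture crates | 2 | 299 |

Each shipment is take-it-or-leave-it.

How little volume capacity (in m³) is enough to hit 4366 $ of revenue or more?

19

Look for the lowest-volume combination reaching 4366.
electronics pallets + insulation panels: 4537 revenue at 19 m³.
No combination under 19 m³ hits 4366.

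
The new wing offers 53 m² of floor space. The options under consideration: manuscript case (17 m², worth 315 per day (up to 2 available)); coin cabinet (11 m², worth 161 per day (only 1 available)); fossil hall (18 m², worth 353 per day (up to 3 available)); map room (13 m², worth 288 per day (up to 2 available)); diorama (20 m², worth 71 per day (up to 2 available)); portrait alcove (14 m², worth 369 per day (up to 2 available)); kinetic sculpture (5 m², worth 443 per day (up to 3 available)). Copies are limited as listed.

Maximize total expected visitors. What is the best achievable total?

Taking the top-ratio exhibits first gives 2×portrait alcove + 3×kinetic sculpture for 2067 (43 m²).
Dropping portrait alcove frees 14 m²; slotting in coin cabinet + map room (24 m²) lifts the total to 2147 at 53 m².

2147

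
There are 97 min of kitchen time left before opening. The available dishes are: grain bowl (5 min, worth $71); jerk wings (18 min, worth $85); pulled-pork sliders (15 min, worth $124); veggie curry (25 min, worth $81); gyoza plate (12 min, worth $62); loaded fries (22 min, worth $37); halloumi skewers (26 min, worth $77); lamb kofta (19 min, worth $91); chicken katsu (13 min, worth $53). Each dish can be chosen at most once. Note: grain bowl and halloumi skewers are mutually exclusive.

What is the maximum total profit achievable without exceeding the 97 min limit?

Filling by ratio: grain bowl + jerk wings + pulled-pork sliders + gyoza plate + lamb kofta + chicken katsu for 486, with 15 min left unused.
Dropping chicken katsu frees 13 min; slotting in veggie curry (25 min) lifts the total to 514 at 94 min.
Runner-up grain bowl + jerk wings + pulled-pork sliders + veggie curry + lamb kofta + chicken katsu tops out at 505.

514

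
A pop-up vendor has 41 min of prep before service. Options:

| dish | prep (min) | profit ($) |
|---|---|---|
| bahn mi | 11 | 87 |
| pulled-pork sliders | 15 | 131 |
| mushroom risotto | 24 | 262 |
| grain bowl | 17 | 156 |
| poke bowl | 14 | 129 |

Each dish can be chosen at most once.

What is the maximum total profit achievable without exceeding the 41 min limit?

Ranking by ratio (profit/min): mushroom risotto 10.92, poke bowl 9.21, grain bowl 9.18.
Greedy by ratio would take mushroom risotto + poke bowl: 38 min used, total 391.
The 14 min tied up in poke bowl is better spent on grain bowl — total rises to 418 (41 min).
No other feasible combination exceeds 418.

418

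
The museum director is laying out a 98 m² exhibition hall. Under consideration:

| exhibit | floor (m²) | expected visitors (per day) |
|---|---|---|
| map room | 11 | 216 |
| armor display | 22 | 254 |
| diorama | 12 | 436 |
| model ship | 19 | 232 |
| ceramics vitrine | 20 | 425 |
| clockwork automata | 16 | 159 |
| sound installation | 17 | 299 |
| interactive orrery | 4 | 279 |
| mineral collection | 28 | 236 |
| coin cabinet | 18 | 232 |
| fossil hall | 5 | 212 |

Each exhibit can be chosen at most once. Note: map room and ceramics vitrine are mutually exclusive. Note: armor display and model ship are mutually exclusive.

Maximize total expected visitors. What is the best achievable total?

Density check — interactive orrery 69.75, fossil hall 42.40, diorama 36.33 are the best per m².
Best packing: armor display + diorama + ceramics vitrine + sound installation + interactive orrery + coin cabinet + fossil hall — 98 m², 2137 total.
Every other selection either busts 98 m² or breaks a pairing rule or fails to beat 2137.

2137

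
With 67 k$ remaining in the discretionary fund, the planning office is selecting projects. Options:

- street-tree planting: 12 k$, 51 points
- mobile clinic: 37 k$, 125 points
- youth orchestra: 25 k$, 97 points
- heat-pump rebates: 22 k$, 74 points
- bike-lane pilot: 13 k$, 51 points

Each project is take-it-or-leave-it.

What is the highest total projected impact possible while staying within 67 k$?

227

A density-first pass picks street-tree planting + youth orchestra + bike-lane pilot — 199 at 50 k$.
Replace youth orchestra with mobile clinic: the trade gains 28 net, giving 227 at 62 k$.
The closest alternative, mobile clinic + youth orchestra, reaches only 222.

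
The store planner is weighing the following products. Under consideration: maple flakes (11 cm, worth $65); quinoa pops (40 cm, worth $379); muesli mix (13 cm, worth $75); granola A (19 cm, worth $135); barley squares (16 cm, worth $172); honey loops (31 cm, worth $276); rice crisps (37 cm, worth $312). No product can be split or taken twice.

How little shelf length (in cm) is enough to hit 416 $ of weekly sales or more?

Look for the lowest-shelf combination reaching 416.
Taking barley squares + honey loops gives 448 (≥ 416) for 47 cm.
No combination under 47 cm hits 416.

47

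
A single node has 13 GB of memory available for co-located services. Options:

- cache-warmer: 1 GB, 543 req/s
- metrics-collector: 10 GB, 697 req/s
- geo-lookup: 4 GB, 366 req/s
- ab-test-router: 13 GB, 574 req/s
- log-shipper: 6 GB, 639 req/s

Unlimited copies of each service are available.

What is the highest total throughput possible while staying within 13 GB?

7059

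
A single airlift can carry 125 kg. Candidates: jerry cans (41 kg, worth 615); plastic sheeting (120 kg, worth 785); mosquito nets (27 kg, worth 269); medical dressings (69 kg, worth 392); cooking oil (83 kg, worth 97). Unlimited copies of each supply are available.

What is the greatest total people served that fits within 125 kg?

1845

By people served per kg: jerry cans 15.00, mosquito nets 9.96, plastic sheeting 6.54 lead.
The ratio ordering already packs tightly: 3×jerry cans, 123 kg, 1845.
Nothing else within 125 kg beats 1845.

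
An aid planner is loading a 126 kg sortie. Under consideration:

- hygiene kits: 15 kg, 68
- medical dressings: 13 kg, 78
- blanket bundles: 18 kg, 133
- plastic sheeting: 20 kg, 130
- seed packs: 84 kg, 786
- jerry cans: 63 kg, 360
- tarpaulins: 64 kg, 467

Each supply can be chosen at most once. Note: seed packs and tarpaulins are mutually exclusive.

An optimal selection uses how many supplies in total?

Best achievable people served is 1049.
One optimal bundle: blanket bundles + plastic sheeting + seed packs (122 kg).
Every optimal selection uses 3 supplies.

3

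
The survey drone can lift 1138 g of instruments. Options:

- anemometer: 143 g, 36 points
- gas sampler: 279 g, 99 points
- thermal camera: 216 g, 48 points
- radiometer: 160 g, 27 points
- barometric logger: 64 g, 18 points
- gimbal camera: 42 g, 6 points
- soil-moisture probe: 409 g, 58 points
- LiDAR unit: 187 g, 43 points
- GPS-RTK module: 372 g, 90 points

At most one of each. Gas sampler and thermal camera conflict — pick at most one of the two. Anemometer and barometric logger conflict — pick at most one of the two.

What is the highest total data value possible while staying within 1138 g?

Density check — gas sampler 0.35, barometric logger 0.28, anemometer 0.25 are the best per g.
Best packing: gas sampler + radiometer + barometric logger + gimbal camera + LiDAR unit + GPS-RTK module — 1104 g, 283 total.
Next best is gas sampler + radiometer + barometric logger + LiDAR unit + GPS-RTK module at 277 (1062 g) — short by 6.

283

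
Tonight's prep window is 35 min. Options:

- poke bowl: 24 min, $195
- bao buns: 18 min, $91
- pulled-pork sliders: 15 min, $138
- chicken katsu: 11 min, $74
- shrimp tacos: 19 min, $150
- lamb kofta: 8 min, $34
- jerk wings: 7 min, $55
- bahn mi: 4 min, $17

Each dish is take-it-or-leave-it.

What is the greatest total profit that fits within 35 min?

Ranking by ratio (profit/min): pulled-pork sliders 9.20, poke bowl 8.12, shrimp tacos 7.89.
The ratio ordering already packs tightly: pulled-pork sliders + shrimp tacos, 34 min, 288.

288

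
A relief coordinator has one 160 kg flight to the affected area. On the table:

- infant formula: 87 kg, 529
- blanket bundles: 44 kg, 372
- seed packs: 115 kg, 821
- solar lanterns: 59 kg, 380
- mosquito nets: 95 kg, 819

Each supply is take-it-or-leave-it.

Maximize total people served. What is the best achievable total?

The ratio heuristic lands on blanket bundles + mosquito nets (1191) but leaves 21 kg idle.
The 44 kg tied up in blanket bundles is better spent on solar lanterns — total rises to 1199 (154 kg).
The closest alternative, blanket bundles + seed packs, reaches only 1193.

1199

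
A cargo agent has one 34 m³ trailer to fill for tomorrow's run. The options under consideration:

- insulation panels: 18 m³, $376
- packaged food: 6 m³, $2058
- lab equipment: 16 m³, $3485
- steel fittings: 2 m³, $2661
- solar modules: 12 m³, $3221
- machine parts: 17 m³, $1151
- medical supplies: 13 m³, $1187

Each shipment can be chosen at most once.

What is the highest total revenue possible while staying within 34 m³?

9367

Filling by ratio: packaged food + steel fittings + solar modules + medical supplies for 9127, with 1 m³ left unused.
The 19 m³ tied up in packaged food and medical supplies is better spent on lab equipment — total rises to 9367 (30 m³).
Next best is packaged food + steel fittings + solar modules + medical supplies at 9127 (33 m³) — short by 240.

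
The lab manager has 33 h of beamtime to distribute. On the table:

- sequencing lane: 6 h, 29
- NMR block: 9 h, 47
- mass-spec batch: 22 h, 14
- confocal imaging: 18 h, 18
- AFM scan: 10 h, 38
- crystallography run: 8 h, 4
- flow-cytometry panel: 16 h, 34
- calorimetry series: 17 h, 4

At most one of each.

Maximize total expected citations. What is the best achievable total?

118

The ratio ordering already packs tightly: sequencing lane + NMR block + AFM scan + crystallography run, 33 h, 118.
Every other selection either busts 33 h or fails to beat 118.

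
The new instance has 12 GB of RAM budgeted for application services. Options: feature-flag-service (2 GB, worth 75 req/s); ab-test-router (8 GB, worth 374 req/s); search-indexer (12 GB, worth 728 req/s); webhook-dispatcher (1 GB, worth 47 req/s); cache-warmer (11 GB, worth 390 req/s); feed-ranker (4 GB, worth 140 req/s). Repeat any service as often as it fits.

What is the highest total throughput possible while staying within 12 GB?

The ratio ordering already packs tightly: search-indexer, 12 GB, 728.
Every other selection either busts 12 GB or fails to beat 728.

728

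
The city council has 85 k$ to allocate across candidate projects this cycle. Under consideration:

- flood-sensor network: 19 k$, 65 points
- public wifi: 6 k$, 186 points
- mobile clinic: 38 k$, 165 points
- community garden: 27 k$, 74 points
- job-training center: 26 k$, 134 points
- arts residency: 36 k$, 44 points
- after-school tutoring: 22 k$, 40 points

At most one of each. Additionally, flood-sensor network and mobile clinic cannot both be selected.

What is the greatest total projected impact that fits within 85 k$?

Public wifi + mobile clinic + job-training center uses 70 of the 85 k$ and totals 485.
The spare 15 k$ is too small for any remaining project, and no feasible exchange beats 485.

485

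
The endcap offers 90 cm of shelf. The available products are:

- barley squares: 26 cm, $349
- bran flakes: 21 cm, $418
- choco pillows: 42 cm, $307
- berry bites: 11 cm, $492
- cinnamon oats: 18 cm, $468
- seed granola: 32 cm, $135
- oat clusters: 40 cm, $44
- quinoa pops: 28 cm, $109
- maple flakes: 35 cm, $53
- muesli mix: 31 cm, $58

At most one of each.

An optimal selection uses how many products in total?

The maximum weekly sales within 90 cm is 1727.
barley squares + bran flakes + berry bites + cinnamon oats hits 1727 at 76 cm.
All optima have 4 products.

4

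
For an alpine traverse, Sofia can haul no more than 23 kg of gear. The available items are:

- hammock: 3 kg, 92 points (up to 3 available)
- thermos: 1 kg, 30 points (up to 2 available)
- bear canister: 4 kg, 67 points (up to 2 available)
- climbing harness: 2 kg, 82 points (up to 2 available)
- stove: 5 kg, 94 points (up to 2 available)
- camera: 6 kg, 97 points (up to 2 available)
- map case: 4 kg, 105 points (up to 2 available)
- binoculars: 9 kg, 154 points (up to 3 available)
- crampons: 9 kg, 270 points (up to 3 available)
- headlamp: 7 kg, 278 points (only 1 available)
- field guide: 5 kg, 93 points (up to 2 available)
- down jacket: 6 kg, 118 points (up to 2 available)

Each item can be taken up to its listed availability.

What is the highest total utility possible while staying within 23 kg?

Taking the top-ratio items first gives 3×hammock + 2×thermos + 2×climbing harness + headlamp for 778 (22 kg).
The 8 kg tied up in 2×hammock and 2×thermos is better spent on crampons — total rises to 804 (23 kg).

804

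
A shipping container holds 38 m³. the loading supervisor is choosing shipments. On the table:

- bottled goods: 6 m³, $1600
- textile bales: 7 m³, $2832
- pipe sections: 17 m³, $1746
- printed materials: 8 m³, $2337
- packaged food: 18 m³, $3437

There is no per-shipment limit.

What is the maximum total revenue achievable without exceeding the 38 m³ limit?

The ratio ordering already packs tightly: 5×textile bales, 35 m³, 14160.
That's the maximum — no swap from here does better than 14160.

14160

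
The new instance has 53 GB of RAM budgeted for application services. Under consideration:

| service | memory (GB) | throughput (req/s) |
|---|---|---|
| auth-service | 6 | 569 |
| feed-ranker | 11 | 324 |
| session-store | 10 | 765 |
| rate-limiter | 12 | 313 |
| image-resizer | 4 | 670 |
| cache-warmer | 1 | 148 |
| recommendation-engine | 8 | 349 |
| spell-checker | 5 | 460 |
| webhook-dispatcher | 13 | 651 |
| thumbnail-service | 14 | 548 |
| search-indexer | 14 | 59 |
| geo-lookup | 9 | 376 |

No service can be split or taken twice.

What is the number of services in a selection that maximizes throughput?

7

Optimal total is 3811.
For example auth-service + session-store + image-resizer + cache-warmer + spell-checker + webhook-dispatcher + thumbnail-service achieves it, using 53 GB.
All optima have 7 services.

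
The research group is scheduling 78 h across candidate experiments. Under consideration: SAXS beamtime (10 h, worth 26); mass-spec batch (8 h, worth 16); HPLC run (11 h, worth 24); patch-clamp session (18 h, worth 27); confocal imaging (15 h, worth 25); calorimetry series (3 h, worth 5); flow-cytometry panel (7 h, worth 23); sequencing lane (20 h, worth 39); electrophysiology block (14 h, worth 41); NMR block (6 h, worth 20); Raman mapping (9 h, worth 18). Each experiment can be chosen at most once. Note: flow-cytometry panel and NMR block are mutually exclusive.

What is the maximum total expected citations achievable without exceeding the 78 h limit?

By expected citations per h: NMR block 3.33, flow-cytometry panel 3.29, electrophysiology block 2.93 lead.
Best packing: SAXS beamtime + mass-spec batch + HPLC run + sequencing lane + electrophysiology block + NMR block + Raman mapping — 78 h, 184 total.
Nothing else feasible within 78 h beats 184.

184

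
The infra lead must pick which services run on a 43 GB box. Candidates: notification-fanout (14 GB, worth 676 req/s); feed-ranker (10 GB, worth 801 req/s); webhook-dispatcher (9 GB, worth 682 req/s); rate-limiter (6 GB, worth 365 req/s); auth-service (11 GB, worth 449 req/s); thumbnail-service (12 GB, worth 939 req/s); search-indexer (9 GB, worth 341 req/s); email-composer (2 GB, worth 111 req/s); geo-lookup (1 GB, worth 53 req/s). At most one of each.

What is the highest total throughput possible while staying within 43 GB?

2951

Best packing: feed-ranker + webhook-dispatcher + rate-limiter + thumbnail-service + email-composer + geo-lookup — 40 GB, 2951 total.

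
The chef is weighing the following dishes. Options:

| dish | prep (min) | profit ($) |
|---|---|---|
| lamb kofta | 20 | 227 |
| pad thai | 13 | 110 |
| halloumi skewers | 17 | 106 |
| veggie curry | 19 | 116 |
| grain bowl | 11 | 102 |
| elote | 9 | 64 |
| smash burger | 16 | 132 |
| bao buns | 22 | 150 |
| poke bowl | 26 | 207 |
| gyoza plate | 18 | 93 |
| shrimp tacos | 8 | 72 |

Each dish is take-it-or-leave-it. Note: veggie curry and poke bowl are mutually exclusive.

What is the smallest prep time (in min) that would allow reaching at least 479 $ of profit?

Need the lightest bundle worth ≥ 479.
lamb kofta + pad thai + grain bowl + shrimp tacos: 511 profit at 52 min.
No combination under 52 min hits 479.

52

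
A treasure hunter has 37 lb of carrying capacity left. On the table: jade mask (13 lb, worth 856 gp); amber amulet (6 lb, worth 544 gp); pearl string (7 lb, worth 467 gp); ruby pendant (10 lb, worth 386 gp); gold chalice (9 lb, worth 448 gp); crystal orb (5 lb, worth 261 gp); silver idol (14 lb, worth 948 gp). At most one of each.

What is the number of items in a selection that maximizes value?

The maximum value within 37 lb is 2407.
For example amber amulet + pearl string + gold chalice + silver idol achieves it, using 36 lb.
All optima have 4 items.

4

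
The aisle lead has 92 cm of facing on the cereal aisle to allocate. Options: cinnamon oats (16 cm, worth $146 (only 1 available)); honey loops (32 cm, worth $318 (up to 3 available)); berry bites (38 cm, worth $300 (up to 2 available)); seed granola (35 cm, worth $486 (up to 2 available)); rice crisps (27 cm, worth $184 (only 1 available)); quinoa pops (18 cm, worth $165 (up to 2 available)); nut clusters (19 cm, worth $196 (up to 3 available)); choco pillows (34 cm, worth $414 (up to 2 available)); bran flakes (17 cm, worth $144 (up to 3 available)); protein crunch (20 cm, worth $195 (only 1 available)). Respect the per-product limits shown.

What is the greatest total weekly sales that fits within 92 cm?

1168

Taking 2×seed granola + nut clusters: 89 cm used, 1168 in weekly sales.
Nothing else within 92 cm beats 1168.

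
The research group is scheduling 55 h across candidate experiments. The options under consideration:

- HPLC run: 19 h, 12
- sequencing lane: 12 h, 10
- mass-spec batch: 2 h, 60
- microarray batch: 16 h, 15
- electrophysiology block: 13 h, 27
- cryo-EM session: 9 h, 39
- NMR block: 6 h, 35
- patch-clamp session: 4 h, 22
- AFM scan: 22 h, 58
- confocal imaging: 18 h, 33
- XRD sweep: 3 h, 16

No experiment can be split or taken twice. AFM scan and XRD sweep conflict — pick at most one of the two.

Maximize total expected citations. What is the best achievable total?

232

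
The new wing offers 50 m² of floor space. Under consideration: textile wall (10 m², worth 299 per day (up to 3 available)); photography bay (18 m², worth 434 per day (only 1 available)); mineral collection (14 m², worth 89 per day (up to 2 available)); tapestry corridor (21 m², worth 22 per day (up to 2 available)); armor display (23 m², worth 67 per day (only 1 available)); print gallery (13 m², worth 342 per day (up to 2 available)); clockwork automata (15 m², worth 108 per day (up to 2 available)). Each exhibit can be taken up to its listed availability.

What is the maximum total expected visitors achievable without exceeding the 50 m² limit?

1331

By expected visitors per m²: textile wall 29.90, print gallery 26.31, photography bay 24.11, clockwork automata 7.20 lead.
Greedy by ratio would take 3×textile wall + print gallery: 43 m² used, total 1239.
Dropping print gallery frees 13 m²; slotting in photography bay (18 m²) lifts the total to 1331 at 48 m².
The spare 2 m² is too small for any remaining exhibit, and no exchange beats 1331.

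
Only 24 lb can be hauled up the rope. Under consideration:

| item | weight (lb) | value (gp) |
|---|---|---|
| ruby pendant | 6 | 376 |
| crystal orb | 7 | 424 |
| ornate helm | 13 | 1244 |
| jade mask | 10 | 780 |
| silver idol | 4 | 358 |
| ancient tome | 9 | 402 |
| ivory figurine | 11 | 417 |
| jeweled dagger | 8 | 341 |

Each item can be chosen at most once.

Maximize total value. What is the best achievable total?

2026

The ratio heuristic lands on ruby pendant + ornate helm + silver idol (1978) but leaves 1 lb idle.
Dropping ruby pendant frees 6 lb; slotting in crystal orb (7 lb) lifts the total to 2026 at 24 lb.
No other feasible combination exceeds 2026.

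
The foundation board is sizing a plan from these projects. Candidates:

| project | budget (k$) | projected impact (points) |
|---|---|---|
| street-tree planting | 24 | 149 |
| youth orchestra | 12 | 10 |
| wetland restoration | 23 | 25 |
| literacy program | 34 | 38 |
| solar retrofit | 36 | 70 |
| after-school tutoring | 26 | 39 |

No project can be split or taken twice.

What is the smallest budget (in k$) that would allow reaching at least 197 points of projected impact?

60

Look for the lowest-budget combination reaching 197.
street-tree planting + solar retrofit reaches 219 using 60 k$.
Below 60 k$ the best achievable stays under 197.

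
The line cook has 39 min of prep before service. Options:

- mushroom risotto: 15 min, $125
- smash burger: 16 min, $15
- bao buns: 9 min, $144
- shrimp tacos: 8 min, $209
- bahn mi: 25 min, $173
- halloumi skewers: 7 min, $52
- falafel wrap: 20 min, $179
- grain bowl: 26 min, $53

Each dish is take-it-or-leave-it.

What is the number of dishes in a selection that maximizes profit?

3

The maximum profit within 39 min is 532.
For example bao buns + shrimp tacos + falafel wrap achieves it, using 37 min.
Every optimal selection uses 3 dishes.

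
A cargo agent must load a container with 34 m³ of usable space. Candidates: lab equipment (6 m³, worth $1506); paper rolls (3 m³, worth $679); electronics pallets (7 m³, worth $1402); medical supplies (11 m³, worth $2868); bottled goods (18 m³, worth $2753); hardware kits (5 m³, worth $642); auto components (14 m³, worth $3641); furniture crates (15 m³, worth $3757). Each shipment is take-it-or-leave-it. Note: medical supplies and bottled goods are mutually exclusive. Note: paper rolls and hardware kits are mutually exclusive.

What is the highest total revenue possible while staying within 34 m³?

Density check — medical supplies 260.73, auto components 260.07, lab equipment 251.00 are the best per m³.
Taking lab equipment + paper rolls + medical supplies + auto components: 34 m³ used, 8694 in revenue.
The closest alternative, lab equipment + medical supplies + furniture crates, reaches only 8131.

8694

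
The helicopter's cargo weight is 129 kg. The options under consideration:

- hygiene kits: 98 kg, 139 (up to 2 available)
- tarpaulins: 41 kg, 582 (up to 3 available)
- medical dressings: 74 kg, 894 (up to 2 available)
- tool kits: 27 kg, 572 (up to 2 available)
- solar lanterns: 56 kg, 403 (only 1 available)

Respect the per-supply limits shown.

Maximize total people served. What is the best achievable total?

By people served per kg: tool kits 21.19, tarpaulins 14.20, medical dressings 12.08, solar lanterns 7.20 lead.
Filling by ratio: tarpaulins + 2×tool kits for 1726, with 34 kg left unused.
Replace tarpaulins with medical dressings: the trade gains 312 net, giving 2038 at 128 kg.
That's the maximum — no swap from here does better than 2038.

2038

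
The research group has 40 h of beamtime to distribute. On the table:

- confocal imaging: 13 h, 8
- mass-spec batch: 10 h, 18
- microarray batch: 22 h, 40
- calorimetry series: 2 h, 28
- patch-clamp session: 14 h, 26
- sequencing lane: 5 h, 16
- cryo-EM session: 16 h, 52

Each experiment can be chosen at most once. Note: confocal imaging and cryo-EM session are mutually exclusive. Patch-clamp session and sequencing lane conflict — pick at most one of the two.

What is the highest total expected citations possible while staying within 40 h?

120

Density check — calorimetry series 14.00, cryo-EM session 3.25, sequencing lane 3.20 are the best per h.
Taking microarray batch + calorimetry series + cryo-EM session: 40 h used, 120 in expected citations.
Every other selection either busts 40 h or breaks a pairing rule or fails to beat 120.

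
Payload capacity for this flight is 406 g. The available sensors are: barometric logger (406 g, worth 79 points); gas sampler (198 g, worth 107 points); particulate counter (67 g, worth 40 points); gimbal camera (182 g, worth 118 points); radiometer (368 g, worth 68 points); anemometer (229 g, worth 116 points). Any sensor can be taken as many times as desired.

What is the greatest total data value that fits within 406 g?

Filling by ratio: 2×gimbal camera for 236, with 42 g left unused.
The 364 g tied up in 2×gimbal camera is better spent on 6×particulate counter — total rises to 240 (402 g).
No other feasible combination exceeds 240.

240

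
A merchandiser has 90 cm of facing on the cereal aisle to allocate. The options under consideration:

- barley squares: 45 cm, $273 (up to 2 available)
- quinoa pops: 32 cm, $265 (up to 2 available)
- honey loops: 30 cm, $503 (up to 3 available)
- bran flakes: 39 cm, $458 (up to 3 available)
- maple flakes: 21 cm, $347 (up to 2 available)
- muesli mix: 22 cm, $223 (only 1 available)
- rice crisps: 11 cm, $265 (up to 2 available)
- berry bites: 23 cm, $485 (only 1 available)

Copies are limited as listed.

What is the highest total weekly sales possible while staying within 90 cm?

1709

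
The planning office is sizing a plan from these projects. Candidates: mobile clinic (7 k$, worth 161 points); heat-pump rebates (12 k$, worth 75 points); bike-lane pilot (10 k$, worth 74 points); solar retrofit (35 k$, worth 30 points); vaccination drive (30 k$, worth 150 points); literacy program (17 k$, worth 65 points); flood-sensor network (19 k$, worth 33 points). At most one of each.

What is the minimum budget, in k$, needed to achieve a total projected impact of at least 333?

46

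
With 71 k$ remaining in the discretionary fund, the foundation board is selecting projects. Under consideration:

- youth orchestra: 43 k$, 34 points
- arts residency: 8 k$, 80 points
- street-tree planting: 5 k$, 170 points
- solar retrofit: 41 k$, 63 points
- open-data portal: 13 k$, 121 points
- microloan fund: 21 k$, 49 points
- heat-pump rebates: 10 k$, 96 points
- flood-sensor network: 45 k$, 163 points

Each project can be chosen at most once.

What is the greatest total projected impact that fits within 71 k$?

534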